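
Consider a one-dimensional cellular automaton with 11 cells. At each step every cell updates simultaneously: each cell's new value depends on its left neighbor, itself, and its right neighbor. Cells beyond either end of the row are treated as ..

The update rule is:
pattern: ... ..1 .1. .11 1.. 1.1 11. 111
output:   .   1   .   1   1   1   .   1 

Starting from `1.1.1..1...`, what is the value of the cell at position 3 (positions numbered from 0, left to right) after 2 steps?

.

.1.1.11.1..
1.1.11.1.1.
position 3 holds .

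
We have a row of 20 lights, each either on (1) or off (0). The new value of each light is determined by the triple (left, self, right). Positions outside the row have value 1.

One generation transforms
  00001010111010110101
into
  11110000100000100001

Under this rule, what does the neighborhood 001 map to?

1

At position 3 the neighborhood is 001; the next row has 1 there.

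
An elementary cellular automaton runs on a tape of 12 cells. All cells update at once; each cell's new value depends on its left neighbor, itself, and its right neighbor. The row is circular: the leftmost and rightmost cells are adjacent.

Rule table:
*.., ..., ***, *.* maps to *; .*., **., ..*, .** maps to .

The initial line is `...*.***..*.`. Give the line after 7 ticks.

*.*..*.*..*.

**..*.*.*..*
*.*..*.*.*..
.*.*..*.*.*.
..*.*..*.*.*
*..*.*..*.*.
.*..*.*..*.*
*.*..*.*..*.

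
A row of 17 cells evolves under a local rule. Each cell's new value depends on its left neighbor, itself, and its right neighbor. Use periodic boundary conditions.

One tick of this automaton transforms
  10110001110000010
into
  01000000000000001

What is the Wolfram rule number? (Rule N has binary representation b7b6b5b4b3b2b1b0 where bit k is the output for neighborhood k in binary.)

32

position 8: 111 → 0  (bit 7 = 0)
position 3: 110 → 0  (bit 6 = 0)
position 1: 101 → 1  (bit 5 = 1)
position 4: 100 → 0  (bit 4 = 0)
position 2: 011 → 0  (bit 3 = 0)
position 0: 010 → 0  (bit 2 = 0)
position 6: 001 → 0  (bit 1 = 0)
position 5: 000 → 0  (bit 0 = 0)
bits b7..b0 = 00100000 = 32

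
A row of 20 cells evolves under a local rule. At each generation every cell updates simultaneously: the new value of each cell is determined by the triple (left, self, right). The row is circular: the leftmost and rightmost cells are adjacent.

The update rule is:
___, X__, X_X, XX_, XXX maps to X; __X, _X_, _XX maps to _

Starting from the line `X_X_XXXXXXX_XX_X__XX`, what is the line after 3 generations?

XX_X_XXXXXXX_XX_X__X
XXX_X_XXXXXXX_XX_X__
_XXX_X_XXXXXXX_XX_X_

_XXX_X_XXXXXXX_XX_X_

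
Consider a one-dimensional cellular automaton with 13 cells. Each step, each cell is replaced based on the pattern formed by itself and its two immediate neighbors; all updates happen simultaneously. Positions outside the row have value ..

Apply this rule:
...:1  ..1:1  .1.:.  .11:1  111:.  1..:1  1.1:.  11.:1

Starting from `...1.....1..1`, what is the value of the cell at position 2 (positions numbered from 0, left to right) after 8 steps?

step 1: 111.11111.11.
step 2: 1.1.1...1.111
step 3: .....111..1.1
step 4: 111111.111...
step 5: 1....1.1.1111
step 6: .1111....1..1
step 7: 11..11111.11.
step 8: 11111...1.111
position 2 holds 1

1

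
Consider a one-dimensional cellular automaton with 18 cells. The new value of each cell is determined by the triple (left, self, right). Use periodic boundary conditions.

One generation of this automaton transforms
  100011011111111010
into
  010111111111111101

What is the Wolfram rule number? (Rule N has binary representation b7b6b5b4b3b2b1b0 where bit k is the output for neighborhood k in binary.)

position 8: 111 → 1  (bit 7 = 1)
position 5: 110 → 1  (bit 6 = 1)
position 6: 101 → 1  (bit 5 = 1)
position 1: 100 → 1  (bit 4 = 1)
position 4: 011 → 1  (bit 3 = 1)
position 0: 010 → 0  (bit 2 = 0)
position 3: 001 → 1  (bit 1 = 1)
position 2: 000 → 0  (bit 0 = 0)
bits b7..b0 = 11111010 = 250

250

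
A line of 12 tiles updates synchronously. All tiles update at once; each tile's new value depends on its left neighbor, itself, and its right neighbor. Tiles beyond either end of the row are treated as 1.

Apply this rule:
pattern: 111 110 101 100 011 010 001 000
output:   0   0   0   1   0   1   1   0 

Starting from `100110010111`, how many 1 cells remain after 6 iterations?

011001110000
000110001001
101001011110
001111000000
110000100001
001001110010
count of 1: 5

5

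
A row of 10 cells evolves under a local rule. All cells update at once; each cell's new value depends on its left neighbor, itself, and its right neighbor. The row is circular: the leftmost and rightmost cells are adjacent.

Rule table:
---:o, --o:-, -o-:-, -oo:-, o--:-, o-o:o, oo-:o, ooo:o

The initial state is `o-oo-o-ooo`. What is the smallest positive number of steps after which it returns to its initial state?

10

oo-oo-o-oo
ooo-oo-o-o
oooo-oo-o-
-oooo-oo-o
o-oooo-oo-
-o-oooo-oo
o-o-oooo-o
oo-o-oooo-
-oo-o-oooo
o-oo-o-ooo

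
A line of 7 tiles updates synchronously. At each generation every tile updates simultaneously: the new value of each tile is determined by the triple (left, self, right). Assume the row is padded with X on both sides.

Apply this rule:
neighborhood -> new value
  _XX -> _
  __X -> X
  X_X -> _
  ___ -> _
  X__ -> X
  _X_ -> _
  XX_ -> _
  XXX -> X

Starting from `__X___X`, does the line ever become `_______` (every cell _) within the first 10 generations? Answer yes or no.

XX_X_X_
X______
_X____X
__X__X_
XX_XX__
X____XX
_X__X_X
__XX___
XX__X_X
X_XX___
generation 10 is X_XX___, still not uniform _

no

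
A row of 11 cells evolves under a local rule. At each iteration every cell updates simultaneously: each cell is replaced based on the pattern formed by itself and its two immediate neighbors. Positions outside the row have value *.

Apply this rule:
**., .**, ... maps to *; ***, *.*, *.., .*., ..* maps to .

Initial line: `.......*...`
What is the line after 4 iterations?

.*...***...

.*****...*.
.*...*.*...
...*.....*.
.*...***...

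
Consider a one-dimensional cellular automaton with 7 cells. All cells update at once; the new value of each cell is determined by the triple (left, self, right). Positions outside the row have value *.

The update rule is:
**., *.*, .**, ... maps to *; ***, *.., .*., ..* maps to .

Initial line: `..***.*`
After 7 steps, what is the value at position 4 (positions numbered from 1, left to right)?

*

..*.***
...**..
.*.**..
*.***..
***.*..
..**...
..**.*.
position 4 holds *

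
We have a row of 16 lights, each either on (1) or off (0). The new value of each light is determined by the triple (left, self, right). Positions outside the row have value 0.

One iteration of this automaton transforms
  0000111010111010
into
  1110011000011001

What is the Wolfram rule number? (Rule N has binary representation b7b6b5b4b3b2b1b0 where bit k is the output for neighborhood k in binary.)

209

position 5: 111 → 1  (bit 7 = 1)
position 6: 110 → 1  (bit 6 = 1)
position 7: 101 → 0  (bit 5 = 0)
position 15: 100 → 1  (bit 4 = 1)
position 4: 011 → 0  (bit 3 = 0)
position 8: 010 → 0  (bit 2 = 0)
position 3: 001 → 0  (bit 1 = 0)
position 0: 000 → 1  (bit 0 = 1)
bits b7..b0 = 11010001 = 209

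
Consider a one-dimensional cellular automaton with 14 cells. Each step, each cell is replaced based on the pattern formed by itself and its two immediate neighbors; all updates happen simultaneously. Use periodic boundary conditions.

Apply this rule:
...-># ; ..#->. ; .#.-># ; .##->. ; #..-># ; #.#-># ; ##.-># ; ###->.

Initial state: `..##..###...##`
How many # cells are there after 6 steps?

#..##...###..#
##..###...##..
.##...###..##.
..###...##..##
#...###..##..#
###...##..##..
count of #: 7

7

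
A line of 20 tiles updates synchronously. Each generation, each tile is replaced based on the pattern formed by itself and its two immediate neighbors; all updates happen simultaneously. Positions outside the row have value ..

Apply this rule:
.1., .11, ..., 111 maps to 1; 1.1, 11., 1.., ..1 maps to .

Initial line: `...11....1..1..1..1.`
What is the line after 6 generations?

1..1..1..1..1..1..1.

generation 1: 11.1..11.1..1..1..1.
generation 2: 1..1..1..1..1..1..1.
generation 3: 1..1..1..1..1..1..1.  (fixed point — unchanged through generation 6)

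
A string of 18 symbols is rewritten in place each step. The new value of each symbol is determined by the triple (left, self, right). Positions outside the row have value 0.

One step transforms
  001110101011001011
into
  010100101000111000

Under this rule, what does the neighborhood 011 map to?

0

At position 2 the neighborhood is 011; the next row has 0 there.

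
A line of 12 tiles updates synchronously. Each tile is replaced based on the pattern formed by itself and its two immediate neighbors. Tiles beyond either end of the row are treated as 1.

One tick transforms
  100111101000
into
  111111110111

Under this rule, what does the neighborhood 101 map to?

1

At position 7 the neighborhood is 101; the next row has 1 there.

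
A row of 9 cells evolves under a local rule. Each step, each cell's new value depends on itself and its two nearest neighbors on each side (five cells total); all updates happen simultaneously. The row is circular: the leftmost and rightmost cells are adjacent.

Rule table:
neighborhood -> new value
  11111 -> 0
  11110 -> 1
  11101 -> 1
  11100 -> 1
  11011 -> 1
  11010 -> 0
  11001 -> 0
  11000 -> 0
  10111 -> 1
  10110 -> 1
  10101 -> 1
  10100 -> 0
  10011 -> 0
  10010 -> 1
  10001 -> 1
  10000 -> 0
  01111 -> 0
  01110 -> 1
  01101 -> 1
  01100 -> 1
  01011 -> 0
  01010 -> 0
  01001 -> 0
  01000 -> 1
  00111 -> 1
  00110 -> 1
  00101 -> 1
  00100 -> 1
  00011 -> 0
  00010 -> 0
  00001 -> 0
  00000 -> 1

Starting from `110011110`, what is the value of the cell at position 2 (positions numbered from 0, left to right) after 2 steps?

110010111
110110100
position 2 holds 0

0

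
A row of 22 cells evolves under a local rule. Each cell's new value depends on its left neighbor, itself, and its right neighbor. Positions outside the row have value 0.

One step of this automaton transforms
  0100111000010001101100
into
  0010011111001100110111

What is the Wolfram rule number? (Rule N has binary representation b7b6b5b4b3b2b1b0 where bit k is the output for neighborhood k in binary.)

241

position 5: 111 → 1  (bit 7 = 1)
position 6: 110 → 1  (bit 6 = 1)
position 17: 101 → 1  (bit 5 = 1)
position 2: 100 → 1  (bit 4 = 1)
position 4: 011 → 0  (bit 3 = 0)
position 1: 010 → 0  (bit 2 = 0)
position 0: 001 → 0  (bit 1 = 0)
position 8: 000 → 1  (bit 0 = 1)
bits b7..b0 = 11110001 = 241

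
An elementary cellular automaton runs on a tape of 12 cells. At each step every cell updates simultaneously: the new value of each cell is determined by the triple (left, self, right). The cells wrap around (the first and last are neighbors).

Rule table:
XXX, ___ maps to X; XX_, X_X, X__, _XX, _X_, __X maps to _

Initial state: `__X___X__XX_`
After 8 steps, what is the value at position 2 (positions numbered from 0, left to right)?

X

X___X_______
__X___XXXXX_
X___X__XXX__
__X_____X___
X___XXX___XX
__X__X__X__X
____________
XXXXXXXXXXXX
position 2 holds X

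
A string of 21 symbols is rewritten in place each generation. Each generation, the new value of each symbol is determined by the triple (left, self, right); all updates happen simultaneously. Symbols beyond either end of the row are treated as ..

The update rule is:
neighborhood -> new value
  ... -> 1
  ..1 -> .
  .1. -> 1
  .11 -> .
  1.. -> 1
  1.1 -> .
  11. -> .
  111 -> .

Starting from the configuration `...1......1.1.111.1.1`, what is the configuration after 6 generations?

.........11111111.1.1

11.111111.1.1.....1.1
..........1.11111.1.1
111111111.1.......1.1
..........1111111.1.1
111111111.........1.1
.........11111111.1.1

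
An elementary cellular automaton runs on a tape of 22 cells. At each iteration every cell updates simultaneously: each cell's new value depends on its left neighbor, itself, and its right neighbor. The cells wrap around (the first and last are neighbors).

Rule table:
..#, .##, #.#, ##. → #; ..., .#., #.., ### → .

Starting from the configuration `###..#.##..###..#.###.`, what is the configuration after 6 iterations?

#.#.#.###.##.#.#.##.##
##.#.##.#####.#.#####.
###.#####...##.##...##
..###...#..######..##.
.##.#..#..##....#.###.
####..#..###...#.##.#.

####..#..###...#.##.#.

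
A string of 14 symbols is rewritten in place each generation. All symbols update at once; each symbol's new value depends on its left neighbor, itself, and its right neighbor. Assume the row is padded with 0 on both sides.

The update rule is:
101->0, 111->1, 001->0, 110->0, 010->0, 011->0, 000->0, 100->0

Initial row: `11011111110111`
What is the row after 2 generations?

00000111000000

00001111100010
00000111000000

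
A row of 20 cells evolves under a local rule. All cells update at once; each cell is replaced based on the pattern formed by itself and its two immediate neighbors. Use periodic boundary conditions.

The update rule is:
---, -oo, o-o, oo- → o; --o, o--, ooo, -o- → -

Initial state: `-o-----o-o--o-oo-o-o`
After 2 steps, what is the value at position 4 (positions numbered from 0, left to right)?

step 1: o--ooo--o----oooo-o-
step 2: ---o-o----oo-o--oo-o
position 4 holds -

-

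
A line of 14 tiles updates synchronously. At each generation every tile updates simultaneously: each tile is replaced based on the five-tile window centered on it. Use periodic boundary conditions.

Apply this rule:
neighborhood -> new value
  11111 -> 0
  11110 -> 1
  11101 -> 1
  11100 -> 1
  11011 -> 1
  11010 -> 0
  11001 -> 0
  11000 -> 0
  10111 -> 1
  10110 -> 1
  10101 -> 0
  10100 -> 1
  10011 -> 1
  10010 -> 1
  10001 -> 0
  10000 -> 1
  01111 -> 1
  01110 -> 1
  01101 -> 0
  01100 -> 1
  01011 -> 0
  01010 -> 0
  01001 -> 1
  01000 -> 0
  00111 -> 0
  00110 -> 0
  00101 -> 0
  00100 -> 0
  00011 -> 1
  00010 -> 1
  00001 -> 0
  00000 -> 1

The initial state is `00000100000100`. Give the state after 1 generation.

11101001101001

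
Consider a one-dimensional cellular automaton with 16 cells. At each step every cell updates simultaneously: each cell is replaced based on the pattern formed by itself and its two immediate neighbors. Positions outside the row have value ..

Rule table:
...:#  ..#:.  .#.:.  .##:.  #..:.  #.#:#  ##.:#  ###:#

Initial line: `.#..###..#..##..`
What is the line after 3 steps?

.###...#.###....

.....##......#.#
####..#.####..#.
.###...#.###....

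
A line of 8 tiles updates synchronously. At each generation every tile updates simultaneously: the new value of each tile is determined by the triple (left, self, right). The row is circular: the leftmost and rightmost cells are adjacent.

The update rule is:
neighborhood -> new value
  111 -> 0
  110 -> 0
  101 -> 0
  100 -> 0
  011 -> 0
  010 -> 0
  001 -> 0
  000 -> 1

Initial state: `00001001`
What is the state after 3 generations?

01100000
00001111
01100000

01100000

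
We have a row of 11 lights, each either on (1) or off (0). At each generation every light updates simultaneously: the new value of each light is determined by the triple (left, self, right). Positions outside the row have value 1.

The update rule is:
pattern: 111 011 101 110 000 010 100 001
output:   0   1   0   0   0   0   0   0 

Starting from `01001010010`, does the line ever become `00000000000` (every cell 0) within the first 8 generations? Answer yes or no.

generation 1: 00000000000
all cells are 0 at generation 1

yes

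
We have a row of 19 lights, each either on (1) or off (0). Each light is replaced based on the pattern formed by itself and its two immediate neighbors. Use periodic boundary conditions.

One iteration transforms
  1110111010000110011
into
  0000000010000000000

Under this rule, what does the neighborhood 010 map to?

1

At position 8 the neighborhood is 010; the next row has 1 there.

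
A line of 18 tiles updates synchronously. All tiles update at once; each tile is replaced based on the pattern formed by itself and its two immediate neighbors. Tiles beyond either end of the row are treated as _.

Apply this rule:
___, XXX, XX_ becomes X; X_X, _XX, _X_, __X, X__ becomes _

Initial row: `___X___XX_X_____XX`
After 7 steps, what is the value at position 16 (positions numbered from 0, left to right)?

step 1: XX___X__X___XXX__X
step 2: _X_X______X__XX___
step 3: _____XXXX_____X_XX
step 4: XXXX__XXX_XXX____X
step 5: _XXX___XX__XX_XX__
step 6: __XX_X__X___X__X_X
step 7: X__X______X_______
position 16 holds _

_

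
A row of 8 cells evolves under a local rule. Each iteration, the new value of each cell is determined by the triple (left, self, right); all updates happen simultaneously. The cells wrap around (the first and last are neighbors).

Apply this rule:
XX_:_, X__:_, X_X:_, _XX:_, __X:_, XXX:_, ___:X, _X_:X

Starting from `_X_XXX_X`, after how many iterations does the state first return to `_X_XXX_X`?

_X_____X
_X_XXX_X

2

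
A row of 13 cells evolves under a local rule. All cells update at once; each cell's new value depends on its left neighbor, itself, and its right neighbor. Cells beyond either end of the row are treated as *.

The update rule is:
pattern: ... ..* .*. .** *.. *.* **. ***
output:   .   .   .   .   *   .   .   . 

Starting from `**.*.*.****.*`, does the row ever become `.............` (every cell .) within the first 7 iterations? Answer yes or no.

yes

.............
all cells are . at iteration 1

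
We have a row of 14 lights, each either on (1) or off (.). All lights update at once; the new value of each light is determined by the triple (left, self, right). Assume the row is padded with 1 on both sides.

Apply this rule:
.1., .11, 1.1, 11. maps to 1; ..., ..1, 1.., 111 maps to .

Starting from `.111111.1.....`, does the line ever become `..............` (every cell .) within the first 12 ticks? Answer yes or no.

no

11....111.....
.1....1.1.....
11....111.....  (repeats tick 1; period 2)
tick 12: .1....1.1.....
tick 12 is .1....1.1....., still not uniform .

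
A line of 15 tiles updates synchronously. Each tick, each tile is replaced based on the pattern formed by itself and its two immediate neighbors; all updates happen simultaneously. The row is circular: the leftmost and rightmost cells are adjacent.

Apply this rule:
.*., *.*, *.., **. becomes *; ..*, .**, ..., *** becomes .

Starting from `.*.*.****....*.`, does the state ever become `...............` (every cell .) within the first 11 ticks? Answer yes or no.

no

tick 1: .****...**...**
tick 2: *...**...**...*
tick 3: **...**...**...
tick 4: .**...**...**..
tick 5: ..**...**...**.
tick 6: ...**...**...**
tick 7: *...**...**...*  (repeats tick 2; period 5)
tick 11: ...**...**...**
tick 11 is ...**...**...**, still not uniform .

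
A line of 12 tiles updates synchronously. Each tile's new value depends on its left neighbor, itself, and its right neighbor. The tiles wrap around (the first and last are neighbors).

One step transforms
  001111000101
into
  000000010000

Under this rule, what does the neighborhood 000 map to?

1

At position 7 the neighborhood is 000; the next row has 1 there.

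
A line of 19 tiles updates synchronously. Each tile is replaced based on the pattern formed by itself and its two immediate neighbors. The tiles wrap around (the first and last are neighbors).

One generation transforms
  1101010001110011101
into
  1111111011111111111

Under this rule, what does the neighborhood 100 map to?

At position 6 the neighborhood is 100; the next row has 1 there.

1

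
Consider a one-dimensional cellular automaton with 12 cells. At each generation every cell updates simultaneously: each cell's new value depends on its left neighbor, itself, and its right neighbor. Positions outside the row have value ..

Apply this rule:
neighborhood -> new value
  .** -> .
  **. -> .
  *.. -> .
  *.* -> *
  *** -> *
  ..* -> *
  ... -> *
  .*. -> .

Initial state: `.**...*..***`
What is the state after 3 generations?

generation 1: *...**..*.*.
generation 2: ..**...*.*..
generation 3: **...**.*..*

**...**.*..*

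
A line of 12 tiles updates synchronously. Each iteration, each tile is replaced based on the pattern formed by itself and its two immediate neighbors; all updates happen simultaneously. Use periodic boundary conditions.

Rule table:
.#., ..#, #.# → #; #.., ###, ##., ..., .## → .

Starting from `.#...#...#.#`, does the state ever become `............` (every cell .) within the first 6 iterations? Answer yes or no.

iteration 1: ##..##..####
iteration 2: ...#...#....
iteration 3: ..##..##....
iteration 4: .#...#......
iteration 5: ##..##......
iteration 6: ...#.......#
iteration 6 is ...#.......#, still not uniform .

no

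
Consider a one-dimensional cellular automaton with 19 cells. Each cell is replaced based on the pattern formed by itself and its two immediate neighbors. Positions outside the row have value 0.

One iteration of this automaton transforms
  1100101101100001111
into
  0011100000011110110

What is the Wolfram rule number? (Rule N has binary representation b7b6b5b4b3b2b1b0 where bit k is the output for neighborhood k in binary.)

position 16: 111 → 1  (bit 7 = 1)
position 1: 110 → 0  (bit 6 = 0)
position 5: 101 → 0  (bit 5 = 0)
position 2: 100 → 1  (bit 4 = 1)
position 0: 011 → 0  (bit 3 = 0)
position 4: 010 → 1  (bit 2 = 1)
position 3: 001 → 1  (bit 1 = 1)
position 12: 000 → 1  (bit 0 = 1)
bits b7..b0 = 10010111 = 151

151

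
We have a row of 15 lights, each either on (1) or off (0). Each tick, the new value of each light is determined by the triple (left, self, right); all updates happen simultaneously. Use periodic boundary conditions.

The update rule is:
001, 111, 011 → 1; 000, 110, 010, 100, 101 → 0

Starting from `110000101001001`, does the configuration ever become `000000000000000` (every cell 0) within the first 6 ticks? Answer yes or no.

no

100001000010011
000010000100111
000100001001110
001000010011100
010000100111000
100001001110000
tick 6 is 100001001110000, still not uniform 0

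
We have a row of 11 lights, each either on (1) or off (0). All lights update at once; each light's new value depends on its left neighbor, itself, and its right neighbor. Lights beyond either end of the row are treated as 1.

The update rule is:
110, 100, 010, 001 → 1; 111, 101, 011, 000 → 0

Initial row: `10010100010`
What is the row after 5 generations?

11000000110

generation 1: 11110110110
generation 2: 00010010010
generation 3: 10111111110
generation 4: 10000000010
generation 5: 11000000110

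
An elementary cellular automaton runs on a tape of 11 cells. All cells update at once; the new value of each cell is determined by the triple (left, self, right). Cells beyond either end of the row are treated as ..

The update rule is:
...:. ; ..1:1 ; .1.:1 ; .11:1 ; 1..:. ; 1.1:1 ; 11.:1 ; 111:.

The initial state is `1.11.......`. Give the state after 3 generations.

1.11.......

1111.......
1..1.......
1.11.......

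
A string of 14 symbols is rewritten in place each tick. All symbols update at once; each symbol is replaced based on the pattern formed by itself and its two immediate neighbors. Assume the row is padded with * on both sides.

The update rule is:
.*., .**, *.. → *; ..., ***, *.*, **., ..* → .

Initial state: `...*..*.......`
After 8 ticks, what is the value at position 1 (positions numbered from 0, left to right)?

*

*..**.**......
.*.*..*.*.....
.*.**.*.**....
.*.*..*.*.*...
.*.**.*.*.**..
.*.*..*.*.*.*.
.*.**.*.*.*.*.
.*.*..*.*.*.*.
position 1 holds *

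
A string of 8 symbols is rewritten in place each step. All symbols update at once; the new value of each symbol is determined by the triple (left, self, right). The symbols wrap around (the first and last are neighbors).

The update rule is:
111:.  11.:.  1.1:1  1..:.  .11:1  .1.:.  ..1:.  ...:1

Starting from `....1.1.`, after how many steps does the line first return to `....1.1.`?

8

111..1..
1.......
..11111.
1.1.....
.1..111.
....1...
111...11
....1.1.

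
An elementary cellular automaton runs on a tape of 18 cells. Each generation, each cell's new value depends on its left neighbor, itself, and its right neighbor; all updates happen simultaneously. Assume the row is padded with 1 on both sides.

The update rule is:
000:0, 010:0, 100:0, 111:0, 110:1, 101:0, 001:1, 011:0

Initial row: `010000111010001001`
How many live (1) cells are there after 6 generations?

5

generation 1: 000001001000010010
generation 2: 000010010000100100
generation 3: 000100100001001001
generation 4: 001001000010010010
generation 5: 010010000100100100
generation 6: 000100001001001001
count of 1: 5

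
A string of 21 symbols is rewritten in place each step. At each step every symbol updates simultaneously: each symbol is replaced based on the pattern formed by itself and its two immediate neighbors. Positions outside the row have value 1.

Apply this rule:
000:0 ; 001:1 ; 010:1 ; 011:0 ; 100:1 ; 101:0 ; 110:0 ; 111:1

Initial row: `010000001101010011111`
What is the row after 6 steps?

011000010001011101111
000100111011001000111
101111010000111101011
000110011001011001001
101001100111000111110
001110011010101011100

001110011010101011100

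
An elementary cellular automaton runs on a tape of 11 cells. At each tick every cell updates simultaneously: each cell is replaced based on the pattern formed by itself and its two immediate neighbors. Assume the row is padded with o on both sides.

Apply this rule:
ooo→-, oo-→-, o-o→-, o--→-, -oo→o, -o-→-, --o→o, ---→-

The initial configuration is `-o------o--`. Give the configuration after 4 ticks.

----o--oo--

tick 1: -------o--o
tick 2: ------o--oo
tick 3: -----o--oo-
tick 4: ----o--oo--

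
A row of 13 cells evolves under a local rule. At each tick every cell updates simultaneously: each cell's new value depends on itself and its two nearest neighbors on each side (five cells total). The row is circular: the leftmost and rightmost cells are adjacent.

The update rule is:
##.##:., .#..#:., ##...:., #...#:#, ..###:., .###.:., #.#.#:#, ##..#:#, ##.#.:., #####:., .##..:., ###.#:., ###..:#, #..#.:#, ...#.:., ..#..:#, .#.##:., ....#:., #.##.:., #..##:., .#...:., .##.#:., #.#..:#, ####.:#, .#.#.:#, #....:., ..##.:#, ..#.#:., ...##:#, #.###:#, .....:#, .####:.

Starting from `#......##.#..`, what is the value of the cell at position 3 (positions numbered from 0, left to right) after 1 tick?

#

#..##.##..#.#
position 3 holds #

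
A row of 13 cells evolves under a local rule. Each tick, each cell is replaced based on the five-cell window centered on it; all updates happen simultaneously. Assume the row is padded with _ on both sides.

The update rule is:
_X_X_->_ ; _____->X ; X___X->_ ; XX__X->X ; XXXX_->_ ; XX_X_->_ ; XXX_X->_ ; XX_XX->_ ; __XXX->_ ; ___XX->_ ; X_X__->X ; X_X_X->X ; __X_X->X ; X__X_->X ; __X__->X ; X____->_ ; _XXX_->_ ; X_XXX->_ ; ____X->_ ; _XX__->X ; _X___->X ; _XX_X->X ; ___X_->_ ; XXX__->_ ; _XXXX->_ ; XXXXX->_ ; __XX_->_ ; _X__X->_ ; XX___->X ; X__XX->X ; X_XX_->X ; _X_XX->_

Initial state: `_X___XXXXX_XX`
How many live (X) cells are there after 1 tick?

_XX________XX
count of X: 4

4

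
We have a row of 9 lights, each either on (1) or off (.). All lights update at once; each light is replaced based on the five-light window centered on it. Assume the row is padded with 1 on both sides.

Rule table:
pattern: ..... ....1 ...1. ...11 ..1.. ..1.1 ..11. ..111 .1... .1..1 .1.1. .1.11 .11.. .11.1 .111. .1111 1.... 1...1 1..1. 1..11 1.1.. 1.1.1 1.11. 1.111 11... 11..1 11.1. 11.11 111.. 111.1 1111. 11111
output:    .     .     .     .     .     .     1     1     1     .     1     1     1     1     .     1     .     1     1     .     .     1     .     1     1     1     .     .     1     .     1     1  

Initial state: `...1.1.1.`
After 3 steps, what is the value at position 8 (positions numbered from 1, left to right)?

step 1: 11..11111
step 2: 111.11111
step 3: 11..11111
position 8 holds 1

1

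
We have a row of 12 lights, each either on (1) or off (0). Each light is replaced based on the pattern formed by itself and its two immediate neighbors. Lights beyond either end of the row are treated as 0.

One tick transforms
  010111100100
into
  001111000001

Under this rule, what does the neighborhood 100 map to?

0

At position 7 the neighborhood is 100; the next row has 0 there.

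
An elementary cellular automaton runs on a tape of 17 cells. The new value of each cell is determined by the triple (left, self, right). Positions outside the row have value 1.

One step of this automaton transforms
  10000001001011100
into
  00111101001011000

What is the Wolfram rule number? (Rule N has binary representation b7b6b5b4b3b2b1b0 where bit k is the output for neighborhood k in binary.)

141

position 13: 111 → 1  (bit 7 = 1)
position 0: 110 → 0  (bit 6 = 0)
position 11: 101 → 0  (bit 5 = 0)
position 1: 100 → 0  (bit 4 = 0)
position 12: 011 → 1  (bit 3 = 1)
position 7: 010 → 1  (bit 2 = 1)
position 6: 001 → 0  (bit 1 = 0)
position 2: 000 → 1  (bit 0 = 1)
bits b7..b0 = 10001101 = 141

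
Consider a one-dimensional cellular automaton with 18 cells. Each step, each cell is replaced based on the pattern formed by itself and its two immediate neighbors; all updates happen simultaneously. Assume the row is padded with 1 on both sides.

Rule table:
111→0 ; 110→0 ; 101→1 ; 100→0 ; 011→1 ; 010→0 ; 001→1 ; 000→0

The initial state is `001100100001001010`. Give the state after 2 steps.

011001000010010101
110010000100101011

110010000100101011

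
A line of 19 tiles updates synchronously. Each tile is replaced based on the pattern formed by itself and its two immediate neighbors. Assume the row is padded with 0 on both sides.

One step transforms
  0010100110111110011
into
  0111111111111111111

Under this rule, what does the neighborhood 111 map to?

1

At position 11 the neighborhood is 111; the next row has 1 there.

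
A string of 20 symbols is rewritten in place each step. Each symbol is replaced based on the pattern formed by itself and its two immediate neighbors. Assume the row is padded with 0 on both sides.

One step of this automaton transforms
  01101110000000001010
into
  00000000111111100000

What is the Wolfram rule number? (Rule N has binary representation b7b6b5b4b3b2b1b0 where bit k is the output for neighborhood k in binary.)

position 5: 111 → 0  (bit 7 = 0)
position 2: 110 → 0  (bit 6 = 0)
position 3: 101 → 0  (bit 5 = 0)
position 7: 100 → 0  (bit 4 = 0)
position 1: 011 → 0  (bit 3 = 0)
position 16: 010 → 0  (bit 2 = 0)
position 0: 001 → 0  (bit 1 = 0)
position 8: 000 → 1  (bit 0 = 1)
bits b7..b0 = 00000001 = 1

1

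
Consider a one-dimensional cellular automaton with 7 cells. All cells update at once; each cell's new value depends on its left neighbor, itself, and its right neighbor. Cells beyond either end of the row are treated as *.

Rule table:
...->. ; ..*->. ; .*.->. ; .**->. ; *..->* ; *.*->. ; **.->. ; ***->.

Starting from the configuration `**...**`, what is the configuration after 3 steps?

.*..*..

..*....
*..*...
.*..*..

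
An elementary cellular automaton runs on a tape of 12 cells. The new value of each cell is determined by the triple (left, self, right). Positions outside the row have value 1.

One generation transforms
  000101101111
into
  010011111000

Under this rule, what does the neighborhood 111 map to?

At position 9 the neighborhood is 111; the next row has 0 there.

0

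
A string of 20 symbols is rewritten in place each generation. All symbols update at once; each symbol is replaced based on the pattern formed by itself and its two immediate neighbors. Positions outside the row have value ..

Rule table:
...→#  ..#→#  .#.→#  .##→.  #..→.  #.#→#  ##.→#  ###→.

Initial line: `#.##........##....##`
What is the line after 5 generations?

##.#.#######.#.###.#
.####......####..###
#...#.#####...#.#..#
#.####....#.#####.##
##...#.#####....##.#

##...#.#####....##.#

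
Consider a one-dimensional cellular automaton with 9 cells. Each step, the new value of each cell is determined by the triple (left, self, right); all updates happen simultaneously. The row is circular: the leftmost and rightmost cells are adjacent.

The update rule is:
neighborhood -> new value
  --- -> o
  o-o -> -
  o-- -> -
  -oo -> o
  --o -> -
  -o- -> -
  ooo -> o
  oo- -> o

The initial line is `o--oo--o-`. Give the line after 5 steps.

---oo----
oo-oo-ooo
oo-oo-ooo  (fixed point — unchanged through step 5)

oo-oo-ooo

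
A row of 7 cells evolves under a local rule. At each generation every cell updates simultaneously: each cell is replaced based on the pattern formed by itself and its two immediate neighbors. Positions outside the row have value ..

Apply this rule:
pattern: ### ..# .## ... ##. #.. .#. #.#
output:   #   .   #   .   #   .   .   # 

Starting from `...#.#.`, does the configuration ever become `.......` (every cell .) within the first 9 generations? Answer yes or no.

generation 1: ....#..
generation 2: .......
all cells are . at generation 2

yes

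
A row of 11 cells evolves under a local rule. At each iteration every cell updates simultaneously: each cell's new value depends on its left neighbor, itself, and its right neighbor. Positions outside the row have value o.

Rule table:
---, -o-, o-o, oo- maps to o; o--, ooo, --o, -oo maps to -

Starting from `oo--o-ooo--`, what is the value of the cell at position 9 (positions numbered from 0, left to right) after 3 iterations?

-o--oo--o--
oo---o--o--
-o-o-o--o--
position 9 holds -

-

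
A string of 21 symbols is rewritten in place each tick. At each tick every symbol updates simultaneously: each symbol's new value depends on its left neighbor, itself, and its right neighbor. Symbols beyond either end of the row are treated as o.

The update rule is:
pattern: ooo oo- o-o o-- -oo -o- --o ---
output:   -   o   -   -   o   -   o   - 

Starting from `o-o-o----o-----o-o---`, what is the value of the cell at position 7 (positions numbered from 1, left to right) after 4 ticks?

o-------o-----o-----o
o------o-----o-----oo
o-----o-----o-----oo-
o----o-----o-----ooo-
position 7 holds -

-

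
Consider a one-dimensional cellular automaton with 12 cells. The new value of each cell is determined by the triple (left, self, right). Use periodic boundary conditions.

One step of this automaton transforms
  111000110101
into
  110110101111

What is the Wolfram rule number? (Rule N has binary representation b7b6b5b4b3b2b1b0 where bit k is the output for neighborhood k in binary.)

189

position 0: 111 → 1  (bit 7 = 1)
position 2: 110 → 0  (bit 6 = 0)
position 8: 101 → 1  (bit 5 = 1)
position 3: 100 → 1  (bit 4 = 1)
position 6: 011 → 1  (bit 3 = 1)
position 9: 010 → 1  (bit 2 = 1)
position 5: 001 → 0  (bit 1 = 0)
position 4: 000 → 1  (bit 0 = 1)
bits b7..b0 = 10111101 = 189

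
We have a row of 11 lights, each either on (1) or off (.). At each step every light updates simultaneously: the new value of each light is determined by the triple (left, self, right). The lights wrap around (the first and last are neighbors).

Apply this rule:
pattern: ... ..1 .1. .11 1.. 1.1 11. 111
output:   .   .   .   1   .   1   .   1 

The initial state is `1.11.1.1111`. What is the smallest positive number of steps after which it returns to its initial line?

11

step 1: .11.1.11111
step 2: 11.1.11111.
step 3: 1.1.11111.1
step 4: .1.11111.11
step 5: 1.11111.11.
step 6: .11111.11.1
step 7: 11111.11.1.
step 8: 1111.11.1.1
step 9: 111.11.1.11
step 10: 11.11.1.111
step 11: 1.11.1.1111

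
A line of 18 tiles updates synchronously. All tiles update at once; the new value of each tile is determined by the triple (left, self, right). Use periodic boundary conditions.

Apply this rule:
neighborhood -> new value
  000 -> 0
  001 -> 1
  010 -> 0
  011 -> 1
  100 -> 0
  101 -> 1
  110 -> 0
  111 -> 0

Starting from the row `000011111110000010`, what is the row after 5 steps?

step 1: 000110000000000100
step 2: 001100000000001000
step 3: 011000000000010000
step 4: 110000000000100000
step 5: 100000000001000001

100000000001000001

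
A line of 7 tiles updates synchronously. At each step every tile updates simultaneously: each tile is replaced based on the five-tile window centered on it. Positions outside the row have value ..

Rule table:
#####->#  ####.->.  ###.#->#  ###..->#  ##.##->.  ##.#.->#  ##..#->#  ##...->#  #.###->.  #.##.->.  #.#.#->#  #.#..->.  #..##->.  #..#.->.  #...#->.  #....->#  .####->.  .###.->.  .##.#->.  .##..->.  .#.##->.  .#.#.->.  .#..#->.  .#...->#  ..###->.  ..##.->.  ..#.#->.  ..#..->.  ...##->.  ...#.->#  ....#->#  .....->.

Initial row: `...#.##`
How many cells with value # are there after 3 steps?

.##....
...##..
.#...##
count of #: 3

3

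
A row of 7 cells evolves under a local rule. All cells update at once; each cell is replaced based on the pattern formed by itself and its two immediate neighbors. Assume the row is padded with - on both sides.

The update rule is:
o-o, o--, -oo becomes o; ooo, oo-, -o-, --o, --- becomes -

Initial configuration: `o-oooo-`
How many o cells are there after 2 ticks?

-oo---o
-o-o---
count of o: 2

2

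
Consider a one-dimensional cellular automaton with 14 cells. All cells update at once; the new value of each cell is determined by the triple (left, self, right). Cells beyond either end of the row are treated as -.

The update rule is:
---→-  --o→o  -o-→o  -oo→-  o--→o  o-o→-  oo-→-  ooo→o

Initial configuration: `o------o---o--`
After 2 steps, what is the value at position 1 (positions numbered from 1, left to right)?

-

oo----ooo-ooo-
--o--o-o---o-o
position 1 holds -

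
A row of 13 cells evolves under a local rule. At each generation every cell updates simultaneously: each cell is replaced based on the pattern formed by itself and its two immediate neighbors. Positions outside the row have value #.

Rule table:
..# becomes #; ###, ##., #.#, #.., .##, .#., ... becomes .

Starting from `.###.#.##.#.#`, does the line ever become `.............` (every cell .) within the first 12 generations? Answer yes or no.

yes

.............
all cells are . at generation 1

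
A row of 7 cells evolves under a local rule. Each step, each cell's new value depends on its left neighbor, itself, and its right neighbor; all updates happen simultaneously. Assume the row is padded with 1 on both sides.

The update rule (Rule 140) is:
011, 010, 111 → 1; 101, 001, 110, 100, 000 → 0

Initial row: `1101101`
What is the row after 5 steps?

step 1: 1001001
step 2: 0001001
step 3: 0001001  (fixed point — unchanged through step 5)

0001001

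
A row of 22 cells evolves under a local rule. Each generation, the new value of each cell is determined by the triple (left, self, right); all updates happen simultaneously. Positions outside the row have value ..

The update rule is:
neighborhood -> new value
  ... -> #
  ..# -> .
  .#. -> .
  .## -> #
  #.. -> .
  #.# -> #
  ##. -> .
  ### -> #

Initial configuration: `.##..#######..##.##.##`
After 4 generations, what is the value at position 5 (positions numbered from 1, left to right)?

#

generation 1: .#...######...#.##.##.
generation 2: ...#.#####..#..##.##..
generation 3: ##..#####......#.##..#
generation 4: #...####..####..##....
position 5 holds #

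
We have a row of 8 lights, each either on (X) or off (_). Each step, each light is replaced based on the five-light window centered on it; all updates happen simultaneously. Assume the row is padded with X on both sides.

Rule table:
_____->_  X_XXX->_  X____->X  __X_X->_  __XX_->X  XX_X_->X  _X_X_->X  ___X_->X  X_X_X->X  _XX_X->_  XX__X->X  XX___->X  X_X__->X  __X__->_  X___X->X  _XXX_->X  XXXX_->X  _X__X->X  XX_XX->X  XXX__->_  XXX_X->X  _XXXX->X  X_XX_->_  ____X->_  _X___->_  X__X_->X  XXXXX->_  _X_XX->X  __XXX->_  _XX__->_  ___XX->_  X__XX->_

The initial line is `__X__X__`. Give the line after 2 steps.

XX_XX_X_
XXX__XXX

XXX__XXX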